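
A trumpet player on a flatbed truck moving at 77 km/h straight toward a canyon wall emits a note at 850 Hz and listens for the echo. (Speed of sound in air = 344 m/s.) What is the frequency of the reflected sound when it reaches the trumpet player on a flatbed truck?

963 Hz

77 km/h = 21.39 m/s.
The canyon wall receives the sound from a moving source: f₁ = f₀ · v/(v − v_e) = 850 × 344/322.61 ≈ 906 Hz.
On the return leg the trumpet player on a flatbed truck is a moving observer: f₂ = f₁ · (v + v_e)/v = 906 × 365.39/344 ≈ 963 Hz.
Equivalently f₂ = f₀ · (v + v_e)/(v − v_e).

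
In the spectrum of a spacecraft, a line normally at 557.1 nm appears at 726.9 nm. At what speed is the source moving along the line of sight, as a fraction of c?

λ'/λ₀ = 1.3048 > 1 (redshift), so the source is receding.
λ'/λ₀ = √((1 + β)/(1 − β)) for a receding source ⇒ β = (r² − 1)/(r² + 1) with r = λ'/λ₀.
β = (1.7025 − 1)/(1.7025 + 1) ≈ 0.260.

0.260c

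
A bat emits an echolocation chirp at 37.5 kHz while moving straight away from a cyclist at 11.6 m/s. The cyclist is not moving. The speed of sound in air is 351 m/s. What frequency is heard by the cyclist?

Moving source, stationary observer: f' = f · v/(v + v_s) since the source is receding.
f' = 37.5 × 351/(351 + 11.6) = 37.5 × 351/362.6 ≈ 36.3 kHz.

36.3 kHz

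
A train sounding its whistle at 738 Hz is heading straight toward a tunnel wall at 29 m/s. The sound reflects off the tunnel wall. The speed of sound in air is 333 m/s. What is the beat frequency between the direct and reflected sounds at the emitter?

141 Hz

The tunnel wall receives the sound from a moving source: f₁ = f₀ · v/(v − v_e) = 738 × 333/304 ≈ 808.4 Hz.
On the return leg the train is a moving observer: f₂ = f₁ · (v + v_e)/v = 808.4 × 362/333 ≈ 878.8 Hz.
Beat against the emitted tone: |f₂ − f₀| = 2v_e·f₀/(v − v_e) = 2 × 29 × 738/304 ≈ 141 Hz.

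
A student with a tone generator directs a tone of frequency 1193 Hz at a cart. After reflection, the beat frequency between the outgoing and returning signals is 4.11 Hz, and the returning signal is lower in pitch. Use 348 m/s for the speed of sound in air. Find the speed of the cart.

0.60 m/s

Double Doppler shift off a moving reflector: f₂ = f₀ · (v + u)/(v − u) (u > 0 toward emitter).
Returning signal is lower, so f₂ = f₀ − Δf = 1193 − 4.11 = 1188.89 Hz.
Rearranging, u = v · (f₂ − f₀)/(f₂ + f₀) = 348 × -4.11/2381.89 ≈ -0.60 m/s.
So the cart is moving at 0.60 m/s away from the emitter.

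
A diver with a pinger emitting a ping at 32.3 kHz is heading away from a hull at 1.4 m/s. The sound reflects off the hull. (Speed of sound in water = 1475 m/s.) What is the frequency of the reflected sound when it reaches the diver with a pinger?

32.2 kHz

The hull receives the sound from a moving source: f₁ = f₀ · v/(v + v_e) = 32.3 × 1475/1476.4 ≈ 32.3 kHz.
On the return leg the diver with a pinger is a moving observer: f₂ = f₁ · (v − v_e)/v = 32.3 × 1473.6/1475 ≈ 32.2 kHz.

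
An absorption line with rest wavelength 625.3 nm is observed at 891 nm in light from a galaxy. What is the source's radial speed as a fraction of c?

0.340

λ'/λ₀ = 1.4249 > 1 (redshift), so the source is receding.
λ'/λ₀ = √((1 + β)/(1 − β)) for a receding source ⇒ β = (r² − 1)/(r² + 1) with r = λ'/λ₀.
β = (2.0304 − 1)/(2.0304 + 1) ≈ 0.340.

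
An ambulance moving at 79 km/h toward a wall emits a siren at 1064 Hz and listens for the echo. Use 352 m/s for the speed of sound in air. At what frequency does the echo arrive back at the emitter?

79 km/h = 21.94 m/s.
The wall receives the sound from a moving source: f₁ = f₀ · v/(v − v_e) = 1064 × 352/330.06 ≈ 1135 Hz.
On the return leg the ambulance is a moving observer: f₂ = f₁ · (v + v_e)/v = 1135 × 373.94/352 ≈ 1205 Hz.

1205 Hz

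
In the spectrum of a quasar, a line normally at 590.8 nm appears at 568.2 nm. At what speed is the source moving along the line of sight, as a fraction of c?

λ'/λ₀ = 0.9617 < 1 (blueshift), so the source is approaching.
λ'/λ₀ = √((1 − β)/(1 + β)) for an approaching source ⇒ β = (1 − r²)/(1 + r²) with r = λ'/λ₀.
β = (1 − 0.9250)/(1 + 0.9250) ≈ 0.039.

0.039c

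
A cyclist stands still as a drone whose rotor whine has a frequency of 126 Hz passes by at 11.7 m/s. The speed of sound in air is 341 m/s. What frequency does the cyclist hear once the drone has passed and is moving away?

122 Hz

Receding: f₂ = f · v/(v + v_s) = 126 × 341/352.7 ≈ 122 Hz.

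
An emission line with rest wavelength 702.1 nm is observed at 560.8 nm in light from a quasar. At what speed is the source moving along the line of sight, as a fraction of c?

λ'/λ₀ = 0.7987 < 1 (blueshift), so the source is approaching.
λ'/λ₀ = √((1 − β)/(1 + β)) for an approaching source ⇒ β = (1 − r²)/(1 + r²) with r = λ'/λ₀.
β = (1 − 0.6380)/(1 + 0.6380) ≈ 0.221.

0.221c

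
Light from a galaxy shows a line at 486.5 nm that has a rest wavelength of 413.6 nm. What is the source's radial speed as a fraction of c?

0.161

λ'/λ₀ = 1.1763 > 1 (redshift), so the source is receding.
λ'/λ₀ = √((1 + β)/(1 − β)) for a receding source ⇒ β = (r² − 1)/(r² + 1) with r = λ'/λ₀.
β = (1.3836 − 1)/(1.3836 + 1) ≈ 0.161.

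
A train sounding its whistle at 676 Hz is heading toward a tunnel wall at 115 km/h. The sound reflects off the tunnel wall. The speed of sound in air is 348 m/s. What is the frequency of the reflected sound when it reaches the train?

813 Hz

115 km/h = 31.94 m/s.
The tunnel wall receives the sound from a moving source: f₁ = f₀ · v/(v − v_e) = 676 × 348/316.06 ≈ 744 Hz.
On the return leg the train is a moving observer: f₂ = f₁ · (v + v_e)/v = 744 × 379.94/348 ≈ 813 Hz.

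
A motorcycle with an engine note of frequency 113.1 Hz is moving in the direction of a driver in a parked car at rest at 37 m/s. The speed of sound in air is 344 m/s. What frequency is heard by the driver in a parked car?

127 Hz

Moving source, stationary observer: f' = f · v/(v − v_s) since the source is approaching.
f' = 113.1 × 344/(344 − 37) = 113.1 × 344/307 ≈ 127 Hz.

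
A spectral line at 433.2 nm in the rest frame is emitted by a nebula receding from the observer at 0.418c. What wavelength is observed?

Relativistic Doppler for wavelength: λ' = λ₀ · √((1 + β)/(1 − β)).
λ' = 433.2 × √(1.4180/0.5820) = 433.2 × 1.56091 ≈ 676.2 nm.

676.2 nm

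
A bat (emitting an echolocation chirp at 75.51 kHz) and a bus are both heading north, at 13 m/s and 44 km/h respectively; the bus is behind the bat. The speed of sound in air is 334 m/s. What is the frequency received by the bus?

44 km/h = 12.22 m/s.
The bus is behind, so the bat is moving away from it while the bus is moving toward the bat.
With source receding and observer approaching, f' = f · (v + v_o)/(v + v_s).
f' = 75.51 × (334 + 12.22)/(334 + 13) = 75.51 × 346.22/347 ≈ 75.3 kHz.

75.3 kHz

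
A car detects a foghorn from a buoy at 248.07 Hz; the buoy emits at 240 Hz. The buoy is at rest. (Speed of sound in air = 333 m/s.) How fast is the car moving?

11.2 m/s

f' > f, so the car is approaching.
f' = f · (v + v_o)/v ⇒ v_o = v · |f'/f − 1|.
v_o = 333 × |248.07/240 − 1| = 333 × 0.03363 ≈ 11.2 m/s.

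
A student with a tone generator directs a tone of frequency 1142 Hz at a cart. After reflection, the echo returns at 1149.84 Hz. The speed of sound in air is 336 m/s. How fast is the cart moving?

Double Doppler shift off a moving reflector: f₂ = f₀ · (v + u)/(v − u) (u > 0 toward emitter).
Rearranging, u = v · (f₂ − f₀)/(f₂ + f₀) = 336 × 7.84/2291.84 ≈ 1.15 m/s.
So the cart is moving at 1.15 m/s toward the emitter.

1.15 m/s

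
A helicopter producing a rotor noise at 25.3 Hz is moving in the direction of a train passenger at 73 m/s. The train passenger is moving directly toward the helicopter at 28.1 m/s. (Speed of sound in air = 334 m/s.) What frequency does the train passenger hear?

Both move, so f' = f · (v + v_o)/(v − v_s).
f' = 25.3 × (334 + 28.1)/(334 − 73) = 25.3 × 362.1/261 ≈ 35.1 Hz.

35.1 Hz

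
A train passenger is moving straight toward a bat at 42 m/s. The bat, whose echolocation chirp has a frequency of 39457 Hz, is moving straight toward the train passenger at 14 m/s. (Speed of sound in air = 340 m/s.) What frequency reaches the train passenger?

With source approaching and observer approaching, f' = f · (v + v_o)/(v − v_s).
f' = 39457 × (340 + 42)/(340 − 14) = 39457 × 382/326 ≈ 46235 Hz.

46235 Hz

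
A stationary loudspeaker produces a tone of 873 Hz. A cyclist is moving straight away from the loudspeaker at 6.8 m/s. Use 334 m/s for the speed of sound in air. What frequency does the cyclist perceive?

855 Hz

Moving observer, stationary source: f' = f · (v − v_o)/v.
f' = 873 × (334 − 6.8)/334 = 873 × 327.2/334 ≈ 855 Hz.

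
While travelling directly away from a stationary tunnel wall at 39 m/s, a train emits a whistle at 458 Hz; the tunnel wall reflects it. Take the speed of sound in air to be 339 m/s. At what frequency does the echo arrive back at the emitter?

The tunnel wall receives the sound from a moving source: f₁ = f₀ · v/(v + v_e) = 458 × 339/378 ≈ 411 Hz.
On the return leg the train is a moving observer: f₂ = f₁ · (v − v_e)/v = 411 × 300/339 ≈ 363 Hz.

363 Hz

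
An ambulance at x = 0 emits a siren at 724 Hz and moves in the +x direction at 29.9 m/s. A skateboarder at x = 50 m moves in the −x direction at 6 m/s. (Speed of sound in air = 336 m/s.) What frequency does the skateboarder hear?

The observer lies on the +x side, so the source is heading toward the observer and the observer is heading toward the source.
General Doppler shift: f' = f · (v + v_o)/(v − v_s).
f' = 724 × (336 + 6)/(336 − 29.9) = 724 × 342/306.1 ≈ 809 Hz.

809 Hz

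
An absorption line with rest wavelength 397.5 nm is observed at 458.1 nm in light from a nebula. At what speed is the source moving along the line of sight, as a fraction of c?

0.141

λ'/λ₀ = 1.1525 > 1 (redshift), so the source is receding.
λ'/λ₀ = √((1 + β)/(1 − β)) for a receding source ⇒ β = (r² − 1)/(r² + 1) with r = λ'/λ₀.
β = (1.3281 − 1)/(1.3281 + 1) ≈ 0.141.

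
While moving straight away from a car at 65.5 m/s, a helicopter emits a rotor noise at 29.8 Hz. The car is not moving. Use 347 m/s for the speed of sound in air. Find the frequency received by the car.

Moving source, stationary observer: f' = f · v/(v + v_s) since the source is receding.
f' = 29.8 × 347/(347 + 65.5) = 29.8 × 347/412.5 ≈ 25.1 Hz.

25.1 Hz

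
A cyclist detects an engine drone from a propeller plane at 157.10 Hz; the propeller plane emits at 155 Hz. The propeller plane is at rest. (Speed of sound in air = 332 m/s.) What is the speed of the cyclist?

4.5 m/s

f' > f, so the cyclist is approaching.
f' = f · (v + v_o)/v ⇒ v_o = v · |f'/f − 1|.
v_o = 332 × |157.10/155 − 1| = 332 × 0.01355 ≈ 4.5 m/s.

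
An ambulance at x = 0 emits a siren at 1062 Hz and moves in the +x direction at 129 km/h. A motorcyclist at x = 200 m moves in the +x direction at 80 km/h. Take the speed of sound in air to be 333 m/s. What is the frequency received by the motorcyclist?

1111 Hz

129 km/h = 35.83 m/s; 80 km/h = 22.22 m/s.
The observer lies on the +x side, so the source is heading toward the observer and the observer is heading away from the source.
General Doppler shift: f' = f · (v − v_o)/(v − v_s).
f' = 1062 × (333 − 22.22)/(333 − 35.83) = 1062 × 310.78/297.17 ≈ 1111 Hz.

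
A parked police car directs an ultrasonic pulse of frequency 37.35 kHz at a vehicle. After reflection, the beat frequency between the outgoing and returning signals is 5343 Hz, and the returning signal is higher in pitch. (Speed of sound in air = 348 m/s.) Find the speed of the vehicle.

23.2 m/s

Double Doppler shift off a moving reflector: f₂ = f₀ · (v + u)/(v − u) (u > 0 toward emitter).
Returning signal is higher, so f₂ = f₀ + Δf = 37350 + 5343 = 42693 Hz.
Rearranging, u = v · (f₂ − f₀)/(f₂ + f₀) = 348 × 5343/80043 ≈ 23.2 m/s.
So the vehicle is moving at 23.2 m/s toward the emitter.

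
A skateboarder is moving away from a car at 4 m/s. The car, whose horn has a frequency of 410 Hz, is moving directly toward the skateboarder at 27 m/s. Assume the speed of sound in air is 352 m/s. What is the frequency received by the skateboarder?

439 Hz

Both move, so f' = f · (v − v_o)/(v − v_s).
f' = 410 × (352 − 4)/(352 − 27) = 410 × 348/325 ≈ 439 Hz.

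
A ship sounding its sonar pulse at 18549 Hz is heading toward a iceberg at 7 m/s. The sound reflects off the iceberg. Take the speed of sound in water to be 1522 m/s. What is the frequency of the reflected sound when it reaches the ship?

18720 Hz

The iceberg receives the sound from a moving source: f₁ = f₀ · v/(v − v_e) = 18549 × 1522/1515 ≈ 18635 Hz.
On the return leg the ship is a moving observer: f₂ = f₁ · (v + v_e)/v = 18635 × 1529/1522 ≈ 18720 Hz.
Equivalently f₂ = f₀ · (v + v_e)/(v − v_e).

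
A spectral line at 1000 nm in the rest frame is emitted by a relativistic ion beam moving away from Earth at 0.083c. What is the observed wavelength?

1086.7 nm

Relativistic Doppler for wavelength: λ' = λ₀ · √((1 + β)/(1 − β)).
λ' = 1000 × √(1.0830/0.9170) = 1000 × 1.08675 ≈ 1086.7 nm.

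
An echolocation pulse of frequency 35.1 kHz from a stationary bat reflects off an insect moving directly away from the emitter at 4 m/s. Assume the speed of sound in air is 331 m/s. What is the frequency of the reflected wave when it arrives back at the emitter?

At the insect (a moving observer), f₁ = f₀ · (v − u)/v = 35.1 × 327/331 ≈ 34.7 kHz.
On reflection it acts as a source moving away from the stationary detector: f₂ = f₁ · v/(v + u) = 34.7 × 331/335 ≈ 34.3 kHz.

34.3 kHz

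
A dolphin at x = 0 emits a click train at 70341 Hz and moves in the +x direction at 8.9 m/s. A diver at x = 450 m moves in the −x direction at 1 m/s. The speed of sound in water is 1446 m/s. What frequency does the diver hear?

70826 Hz

The observer lies on the +x side, so the source is heading toward the observer and the observer is heading toward the source.
Both move, so f' = f · (v + v_o)/(v − v_s).
f' = 70341 × (1446 + 1)/(1446 − 8.9) = 70341 × 1447/1437.1 ≈ 70826 Hz.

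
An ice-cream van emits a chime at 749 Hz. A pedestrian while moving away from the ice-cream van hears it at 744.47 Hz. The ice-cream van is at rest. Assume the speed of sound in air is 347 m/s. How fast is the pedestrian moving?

f' = f · (v − v_o)/v ⇒ v_o = v · |f'/f − 1|.
v_o = 347 × |744.47/749 − 1| = 347 × 0.006048 ≈ 2.10 m/s.

2.10 m/s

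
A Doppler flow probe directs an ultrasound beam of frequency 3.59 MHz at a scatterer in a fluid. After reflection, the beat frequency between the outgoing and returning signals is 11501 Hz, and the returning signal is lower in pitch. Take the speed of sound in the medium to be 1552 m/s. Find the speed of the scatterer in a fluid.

Double Doppler shift off a moving reflector: f₂ = f₀ · (v + u)/(v − u) (u > 0 toward emitter).
Returning signal is lower, so f₂ = f₀ − Δf = 3590000 − 11501 = 3578499 Hz.
Rearranging, u = v · (f₂ − f₀)/(f₂ + f₀) = 1552 × -11501/7168499 ≈ -2.49 m/s.
So the scatterer in a fluid is moving at 2.49 m/s away from the emitter.

2.49 m/s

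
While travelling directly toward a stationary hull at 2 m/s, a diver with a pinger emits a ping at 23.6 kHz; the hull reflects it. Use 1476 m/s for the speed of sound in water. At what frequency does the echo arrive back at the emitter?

23.7 kHz

The hull receives the sound from a moving source: f₁ = f₀ · v/(v − v_e) = 23.6 × 1476/1474 ≈ 23.6 kHz.
On the return leg the diver with a pinger is a moving observer: f₂ = f₁ · (v + v_e)/v = 23.6 × 1478/1476 ≈ 23.7 kHz.
Equivalently f₂ = f₀ · (v + v_e)/(v − v_e).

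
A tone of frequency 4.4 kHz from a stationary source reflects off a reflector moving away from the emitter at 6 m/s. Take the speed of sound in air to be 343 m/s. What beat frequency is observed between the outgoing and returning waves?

151 Hz

At the reflector (a moving observer), f₁ = f₀ · (v − u)/v = 4.4 × 337/343 ≈ 4.3230 kHz.
On reflection it acts as a source moving away from the stationary detector: f₂ = f₁ · v/(v + u) = 4.3230 × 343/349 ≈ 4.2487 kHz.
Equivalently f₂ = f₀ · (v − u)/(v + u).
Beat frequency (with f₀ = 4400 Hz): |f₂ − f₀| = 2u·f₀/(v + u) = 2 × 6 × 4400/349 ≈ 151 Hz.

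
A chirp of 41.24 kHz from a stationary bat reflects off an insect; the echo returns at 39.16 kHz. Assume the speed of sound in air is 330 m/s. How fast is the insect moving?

Double Doppler shift off a moving reflector: f₂ = f₀ · (v + u)/(v − u) (u > 0 toward emitter).
Rearranging, u = v · (f₂ − f₀)/(f₂ + f₀) = 330 × -2.08/80.40 ≈ -8.5 m/s.
So the insect is moving at 8.5 m/s away from the emitter.

8.5 m/s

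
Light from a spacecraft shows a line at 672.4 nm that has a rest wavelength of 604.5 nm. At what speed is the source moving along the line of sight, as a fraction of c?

λ'/λ₀ = 1.1123 > 1 (redshift), so the source is receding.
λ'/λ₀ = √((1 + β)/(1 − β)) for a receding source ⇒ β = (r² − 1)/(r² + 1) with r = λ'/λ₀.
β = (1.2373 − 1)/(1.2373 + 1) ≈ 0.106.

0.106c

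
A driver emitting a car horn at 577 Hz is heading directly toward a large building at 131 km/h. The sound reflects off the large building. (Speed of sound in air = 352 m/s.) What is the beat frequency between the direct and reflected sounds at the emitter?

131 km/h = 36.39 m/s.
The large building receives the sound from a moving source: f₁ = f₀ · v/(v − v_e) = 577 × 352/315.61 ≈ 643.5 Hz.
On the return leg the driver is a moving observer: f₂ = f₁ · (v + v_e)/v = 643.5 × 388.39/352 ≈ 710.1 Hz.
Equivalently f₂ = f₀ · (v + v_e)/(v − v_e).
Beat against the emitted tone: |f₂ − f₀| = 2v_e·f₀/(v − v_e) = 2 × 36.39 × 577/315.61 ≈ 133 Hz.

133 Hz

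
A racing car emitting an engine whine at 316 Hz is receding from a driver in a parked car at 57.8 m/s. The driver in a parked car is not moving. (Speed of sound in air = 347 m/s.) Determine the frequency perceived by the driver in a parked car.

271 Hz

Moving source, stationary observer: f' = f · v/(v + v_s) since the source is receding.
f' = 316 × 347/(347 + 57.8) = 316 × 347/404.8 ≈ 271 Hz.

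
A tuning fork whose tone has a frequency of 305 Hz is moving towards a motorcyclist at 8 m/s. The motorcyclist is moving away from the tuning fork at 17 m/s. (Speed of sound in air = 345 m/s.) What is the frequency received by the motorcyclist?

297 Hz

General Doppler shift: f' = f · (v − v_o)/(v − v_s).
f' = 305 × (345 − 17)/(345 − 8) = 305 × 328/337 ≈ 297 Hz.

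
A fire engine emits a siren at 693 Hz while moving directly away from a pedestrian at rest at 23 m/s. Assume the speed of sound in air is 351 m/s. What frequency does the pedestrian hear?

With the source moving away from a stationary observer, f' = f · v/(v + v_s).
f' = 693 × 351/(351 + 23) = 693 × 351/374 ≈ 650 Hz.

650 Hz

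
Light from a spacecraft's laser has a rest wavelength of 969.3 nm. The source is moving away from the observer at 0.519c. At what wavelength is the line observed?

Relativistic Doppler for wavelength: λ' = λ₀ · √((1 + β)/(1 − β)).
λ' = 969.3 × √(1.5190/0.4810) = 969.3 × 1.77708 ≈ 1722.5 nm.

1722.5 nm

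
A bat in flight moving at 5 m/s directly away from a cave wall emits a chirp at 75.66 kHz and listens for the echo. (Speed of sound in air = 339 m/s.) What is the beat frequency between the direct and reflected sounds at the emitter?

2199 Hz

The cave wall receives the sound from a moving source: f₁ = f₀ · v/(v + v_e) = 75.66 × 339/344 ≈ 74.56 kHz.
On the return leg the bat in flight is a moving observer: f₂ = f₁ · (v − v_e)/v = 74.56 × 334/339 ≈ 73.46 kHz.
Equivalently f₂ = f₀ · (v − v_e)/(v + v_e).
Beat against the emitted tone (with f₀ = 75660 Hz): |f₂ − f₀| = 2v_e·f₀/(v + v_e) = 2 × 5 × 75660/344 ≈ 2199 Hz.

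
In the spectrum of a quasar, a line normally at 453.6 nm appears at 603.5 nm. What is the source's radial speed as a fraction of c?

0.278

λ'/λ₀ = 1.3305 > 1 (redshift), so the source is receding.
λ'/λ₀ = √((1 + β)/(1 − β)) for a receding source ⇒ β = (r² − 1)/(r² + 1) with r = λ'/λ₀.
β = (1.7701 − 1)/(1.7701 + 1) ≈ 0.278.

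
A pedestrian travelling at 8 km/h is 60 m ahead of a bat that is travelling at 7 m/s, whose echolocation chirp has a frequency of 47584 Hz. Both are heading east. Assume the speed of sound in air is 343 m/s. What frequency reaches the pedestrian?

8 km/h = 2.222 m/s.
The pedestrian is ahead, so the bat is moving toward it while the pedestrian is moving away from the bat.
General Doppler shift: f' = f · (v − v_o)/(v − v_s).
f' = 47584 × (343 − 2.222)/(343 − 7) = 47584 × 340.78/336 ≈ 48261 Hz.

48261 Hz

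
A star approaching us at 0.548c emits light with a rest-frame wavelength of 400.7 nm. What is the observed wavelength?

Relativistic Doppler for wavelength: λ' = λ₀ · √((1 − β)/(1 + β)).
λ' = 400.7 × √(0.4520/1.5480) = 400.7 × 0.54036 ≈ 216.5 nm.

216.5 nm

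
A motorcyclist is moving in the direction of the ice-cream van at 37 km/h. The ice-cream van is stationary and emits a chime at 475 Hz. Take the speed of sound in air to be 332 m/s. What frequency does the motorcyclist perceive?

37 km/h = 10.28 m/s.
Only the observer moves, toward the source, so f' = f · (v + v_o)/v.
f' = 475 × (332 + 10.28)/332 = 475 × 342.28/332 ≈ 490 Hz.

490 Hz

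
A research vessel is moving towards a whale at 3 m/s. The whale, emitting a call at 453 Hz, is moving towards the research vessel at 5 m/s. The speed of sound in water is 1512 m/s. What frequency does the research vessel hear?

455 Hz

General Doppler shift: f' = f · (v + v_o)/(v − v_s).
f' = 453 × (1512 + 3)/(1512 − 5) = 453 × 1515/1507 ≈ 455 Hz.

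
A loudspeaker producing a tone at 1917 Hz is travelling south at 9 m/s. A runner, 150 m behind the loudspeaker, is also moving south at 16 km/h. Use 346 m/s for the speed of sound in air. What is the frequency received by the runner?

16 km/h = 4.444 m/s.
The runner is behind, so the loudspeaker is moving away from it while the runner is moving toward the loudspeaker.
Both move, so f' = f · (v + v_o)/(v + v_s).
f' = 1917 × (346 + 4.444)/(346 + 9) = 1917 × 350.44/355 ≈ 1892 Hz.

1892 Hz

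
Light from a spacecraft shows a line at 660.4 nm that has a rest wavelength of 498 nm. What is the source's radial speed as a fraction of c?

0.275c

λ'/λ₀ = 1.3261 > 1 (redshift), so the source is receding.
λ'/λ₀ = √((1 + β)/(1 − β)) for a receding source ⇒ β = (r² − 1)/(r² + 1) with r = λ'/λ₀.
β = (1.7586 − 1)/(1.7586 + 1) ≈ 0.275.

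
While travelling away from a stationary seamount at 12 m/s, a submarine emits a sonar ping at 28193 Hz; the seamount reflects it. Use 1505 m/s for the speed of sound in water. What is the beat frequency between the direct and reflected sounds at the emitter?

446 Hz

The seamount receives the sound from a moving source: f₁ = f₀ · v/(v + v_e) = 28193 × 1505/1517 ≈ 27970 Hz.
On the return leg the submarine is a moving observer: f₂ = f₁ · (v − v_e)/v = 27970 × 1493/1505 ≈ 27747 Hz.
Equivalently f₂ = f₀ · (v − v_e)/(v + v_e).
Beat against the emitted tone: |f₂ − f₀| = 2v_e·f₀/(v + v_e) = 2 × 12 × 28193/1517 ≈ 446 Hz.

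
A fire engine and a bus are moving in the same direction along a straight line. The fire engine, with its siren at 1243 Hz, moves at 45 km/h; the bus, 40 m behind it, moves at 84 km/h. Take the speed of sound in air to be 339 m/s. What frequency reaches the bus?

45 km/h = 12.5 m/s; 84 km/h = 23.33 m/s.
The bus is behind, so the fire engine is moving away from it while the bus is moving toward the fire engine.
General Doppler shift: f' = f · (v + v_o)/(v + v_s).
f' = 1243 × (339 + 23.33)/(339 + 12.5) = 1243 × 362.33/351.5 ≈ 1281 Hz.

1281 Hz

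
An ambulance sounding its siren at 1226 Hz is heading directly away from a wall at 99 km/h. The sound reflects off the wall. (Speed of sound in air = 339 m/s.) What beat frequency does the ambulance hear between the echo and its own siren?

184 Hz

99 km/h = 27.5 m/s.
The wall receives the sound from a moving source: f₁ = f₀ · v/(v + v_e) = 1226 × 339/366.5 ≈ 1134.0 Hz.
On the return leg the ambulance is a moving observer: f₂ = f₁ · (v − v_e)/v = 1134.0 × 311.5/339 ≈ 1042.0 Hz.
Beat against the emitted tone: |f₂ − f₀| = 2v_e·f₀/(v + v_e) = 2 × 27.5 × 1226/366.5 ≈ 184 Hz.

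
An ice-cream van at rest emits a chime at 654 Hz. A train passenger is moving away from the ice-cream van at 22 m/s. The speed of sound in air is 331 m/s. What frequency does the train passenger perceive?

Only the observer moves, away from the source, so f' = f · (v − v_o)/v.
f' = 654 × (331 − 22)/331 = 654 × 309/331 ≈ 611 Hz.

611 Hz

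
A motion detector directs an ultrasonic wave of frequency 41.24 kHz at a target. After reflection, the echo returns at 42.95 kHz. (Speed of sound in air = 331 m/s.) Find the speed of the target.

Double Doppler shift off a moving reflector: f₂ = f₀ · (v + u)/(v − u) (u > 0 toward emitter).
Rearranging, u = v · (f₂ − f₀)/(f₂ + f₀) = 331 × 1.71/84.19 ≈ 6.7 m/s.
So the target is moving at 6.7 m/s toward the emitter.

6.7 m/s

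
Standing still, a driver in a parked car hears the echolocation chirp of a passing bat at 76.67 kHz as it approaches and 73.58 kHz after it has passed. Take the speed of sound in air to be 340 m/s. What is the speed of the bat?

7.0 m/s

f₁/f₂ = (v + v_s)/(v − v_s), so v_s = v · (f₁ − f₂)/(f₁ + f₂).
v_s = 340 × (76.67 − 73.58)/(76.67 + 73.58) = 340 × 3.09/150.25 ≈ 7.0 m/s.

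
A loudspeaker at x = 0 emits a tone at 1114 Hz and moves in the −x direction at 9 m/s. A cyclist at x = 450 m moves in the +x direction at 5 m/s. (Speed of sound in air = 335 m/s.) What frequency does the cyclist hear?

1069 Hz

The observer lies on the +x side, so the source is heading away from the observer and the observer is heading away from the source.
General Doppler shift: f' = f · (v − v_o)/(v + v_s).
f' = 1114 × (335 − 5)/(335 + 9) = 1114 × 330/344 ≈ 1069 Hz.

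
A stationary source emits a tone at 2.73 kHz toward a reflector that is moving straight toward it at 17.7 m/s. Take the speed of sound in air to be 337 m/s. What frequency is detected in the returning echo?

3.03 kHz

At the reflector (a moving observer), f₁ = f₀ · (v + u)/v = 2.73 × 354.7/337 ≈ 2.87 kHz.
The reflection then acts as a moving source: f₂ = f₁ · v/(v − u) ≈ 3.03 kHz.
Equivalently f₂ = f₀ · (v + u)/(v − u).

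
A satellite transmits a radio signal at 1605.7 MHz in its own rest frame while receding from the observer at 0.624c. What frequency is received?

Relativistic Doppler for frequency: f' = f₀ · √((1 − β)/(1 + β)).
f' = 1605.7 × √(0.3760/1.6240) = 1605.7 × 0.48117 ≈ 772.6 MHz.

772.6 MHz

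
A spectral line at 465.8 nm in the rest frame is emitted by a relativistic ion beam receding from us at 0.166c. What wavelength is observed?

Relativistic Doppler for wavelength: λ' = λ₀ · √((1 + β)/(1 − β)).
λ' = 465.8 × √(1.1660/0.8340) = 465.8 × 1.18240 ≈ 550.8 nm.

550.8 nm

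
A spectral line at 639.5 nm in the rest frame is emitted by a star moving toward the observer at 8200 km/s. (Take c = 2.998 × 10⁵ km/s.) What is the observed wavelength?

β = v/c = 8200/299800 = 0.0274.
Relativistic Doppler for wavelength: λ' = λ₀ · √((1 − β)/(1 + β)).
λ' = 639.5 × √(0.9726/1.0274) = 639.5 × 0.97301 ≈ 622.2 nm.

622.2 nm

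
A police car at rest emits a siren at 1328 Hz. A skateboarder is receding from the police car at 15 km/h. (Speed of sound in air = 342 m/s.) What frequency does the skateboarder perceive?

1312 Hz

15 km/h = 4.167 m/s.
Moving observer, stationary source: f' = f · (v − v_o)/v.
f' = 1328 × (342 − 4.167)/342 = 1328 × 337.83/342 ≈ 1312 Hz.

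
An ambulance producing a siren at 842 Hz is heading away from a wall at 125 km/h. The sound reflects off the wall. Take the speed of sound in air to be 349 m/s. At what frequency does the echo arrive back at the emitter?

690 Hz

125 km/h = 34.72 m/s.
The wall receives the sound from a moving source: f₁ = f₀ · v/(v + v_e) = 842 × 349/383.72 ≈ 766 Hz.
On the return leg the ambulance is a moving observer: f₂ = f₁ · (v − v_e)/v = 766 × 314.28/349 ≈ 690 Hz.
Equivalently f₂ = f₀ · (v − v_e)/(v + v_e).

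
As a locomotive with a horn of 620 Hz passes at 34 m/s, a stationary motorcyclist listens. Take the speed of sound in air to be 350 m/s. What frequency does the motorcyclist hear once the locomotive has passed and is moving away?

Receding: f₂ = f · v/(v + v_s) = 620 × 350/384 ≈ 565 Hz.

565 Hz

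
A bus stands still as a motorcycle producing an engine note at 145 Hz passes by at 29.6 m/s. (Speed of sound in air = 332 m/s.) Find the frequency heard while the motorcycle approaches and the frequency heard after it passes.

159 Hz approaching; 133 Hz receding

Approaching: f₁ = f · v/(v − v_s) = 145 × 332/302.4 ≈ 159 Hz.
Receding: f₂ = f · v/(v + v_s) = 145 × 332/361.6 ≈ 133 Hz.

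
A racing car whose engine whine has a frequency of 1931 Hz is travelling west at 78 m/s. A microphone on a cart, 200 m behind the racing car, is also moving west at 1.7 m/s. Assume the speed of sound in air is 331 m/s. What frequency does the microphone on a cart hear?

The microphone on a cart is behind, so the racing car is moving away from it while the microphone on a cart is moving toward the racing car.
General Doppler shift: f' = f · (v + v_o)/(v + v_s).
f' = 1931 × (331 + 1.7)/(331 + 78) = 1931 × 332.7/409 ≈ 1571 Hz.

1571 Hz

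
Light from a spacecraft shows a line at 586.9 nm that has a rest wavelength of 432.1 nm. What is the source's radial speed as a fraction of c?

λ'/λ₀ = 1.3583 > 1 (redshift), so the source is receding.
λ'/λ₀ = √((1 + β)/(1 − β)) for a receding source ⇒ β = (r² − 1)/(r² + 1) with r = λ'/λ₀.
β = (1.8448 − 1)/(1.8448 + 1) ≈ 0.297.

0.297c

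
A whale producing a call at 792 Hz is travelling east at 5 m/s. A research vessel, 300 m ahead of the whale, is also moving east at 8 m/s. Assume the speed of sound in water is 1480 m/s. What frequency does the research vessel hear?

790 Hz

The research vessel is ahead, so the whale is moving toward it while the research vessel is moving away from the whale.
General Doppler shift: f' = f · (v − v_o)/(v − v_s).
f' = 792 × (1480 − 8)/(1480 − 5) = 792 × 1472/1475 ≈ 790 Hz.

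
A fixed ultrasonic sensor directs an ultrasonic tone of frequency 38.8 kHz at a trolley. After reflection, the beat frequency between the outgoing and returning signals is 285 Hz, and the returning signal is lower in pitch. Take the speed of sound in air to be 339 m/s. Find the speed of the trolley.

Double Doppler shift off a moving reflector: f₂ = f₀ · (v + u)/(v − u) (u > 0 toward emitter).
Returning signal is lower, so f₂ = f₀ − Δf = 38800 − 285 = 38515 Hz.
Rearranging, u = v · (f₂ − f₀)/(f₂ + f₀) = 339 × -285/77315 ≈ -1.25 m/s.
So the trolley is moving at 1.25 m/s away from the emitter.

1.25 m/s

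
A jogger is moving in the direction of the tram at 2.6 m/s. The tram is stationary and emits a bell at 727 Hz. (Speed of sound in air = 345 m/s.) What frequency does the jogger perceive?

Only the observer moves, toward the source, so f' = f · (v + v_o)/v.
f' = 727 × (345 + 2.6)/345 = 727 × 347.6/345 ≈ 732 Hz.

732 Hz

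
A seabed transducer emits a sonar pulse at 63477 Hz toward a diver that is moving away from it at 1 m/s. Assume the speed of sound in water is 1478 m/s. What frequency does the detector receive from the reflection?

63391 Hz

The diver first receives the wave as a moving observer: f₁ = f₀ · (v − u)/v = 63477 × (1478 − 1)/1478 ≈ 63434 Hz.
The reflection then acts as a moving source: f₂ = f₁ · v/(v + u) ≈ 63391 Hz.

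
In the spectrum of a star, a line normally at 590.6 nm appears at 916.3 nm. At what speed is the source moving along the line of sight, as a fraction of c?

0.413

λ'/λ₀ = 1.5515 > 1 (redshift), so the source is receding.
λ'/λ₀ = √((1 + β)/(1 − β)) for a receding source ⇒ β = (r² − 1)/(r² + 1) with r = λ'/λ₀.
β = (2.4071 − 1)/(2.4071 + 1) ≈ 0.413.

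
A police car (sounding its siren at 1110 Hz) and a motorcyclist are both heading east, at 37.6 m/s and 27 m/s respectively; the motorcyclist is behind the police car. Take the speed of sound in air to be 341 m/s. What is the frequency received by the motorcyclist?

1079 Hz

The motorcyclist is behind, so the police car is moving away from it while the motorcyclist is moving toward the police car.
Both move, so f' = f · (v + v_o)/(v + v_s).
f' = 1110 × (341 + 27)/(341 + 37.6) = 1110 × 368/378.6 ≈ 1079 Hz.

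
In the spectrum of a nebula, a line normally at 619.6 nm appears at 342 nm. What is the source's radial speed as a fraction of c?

λ'/λ₀ = 0.5520 < 1 (blueshift), so the source is approaching.
λ'/λ₀ = √((1 − β)/(1 + β)) for an approaching source ⇒ β = (1 − r²)/(1 + r²) with r = λ'/λ₀.
β = (1 − 0.3047)/(1 + 0.3047) ≈ 0.533.

0.533c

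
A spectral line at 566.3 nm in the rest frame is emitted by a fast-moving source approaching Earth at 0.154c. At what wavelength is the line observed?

484.9 nm

Relativistic Doppler for wavelength: λ' = λ₀ · √((1 − β)/(1 + β)).
λ' = 566.3 × √(0.8460/1.1540) = 566.3 × 0.85621 ≈ 484.9 nm.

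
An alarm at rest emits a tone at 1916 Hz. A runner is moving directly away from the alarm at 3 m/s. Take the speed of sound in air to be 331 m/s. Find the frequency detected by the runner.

1899 Hz

Only the observer moves, away from the source, so f' = f · (v − v_o)/v.
f' = 1916 × (331 − 3)/331 = 1916 × 328/331 ≈ 1899 Hz.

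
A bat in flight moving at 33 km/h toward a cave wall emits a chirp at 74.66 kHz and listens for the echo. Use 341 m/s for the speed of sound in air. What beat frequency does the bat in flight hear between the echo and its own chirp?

33 km/h = 9.167 m/s.
The cave wall receives the sound from a moving source: f₁ = f₀ · v/(v − v_e) = 74.66 × 341/331.83 ≈ 76.72 kHz.
On the return leg the bat in flight is a moving observer: f₂ = f₁ · (v + v_e)/v = 76.72 × 350.17/341 ≈ 78.78 kHz.
Equivalently f₂ = f₀ · (v + v_e)/(v − v_e).
Beat against the emitted tone (with f₀ = 74660 Hz): |f₂ − f₀| = 2v_e·f₀/(v − v_e) = 2 × 9.167 × 74660/331.83 ≈ 4125 Hz.

4125 Hz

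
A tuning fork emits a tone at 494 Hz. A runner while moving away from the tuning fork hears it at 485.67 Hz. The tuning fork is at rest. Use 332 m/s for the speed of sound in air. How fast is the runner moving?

f' = f · (v − v_o)/v ⇒ v_o = v · |f'/f − 1|.
v_o = 332 × |485.67/494 − 1| = 332 × 0.01686 ≈ 5.6 m/s.

5.6 m/s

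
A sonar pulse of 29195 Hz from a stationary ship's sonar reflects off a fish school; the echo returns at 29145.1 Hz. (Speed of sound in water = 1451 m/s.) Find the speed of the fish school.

Double Doppler shift off a moving reflector: f₂ = f₀ · (v + u)/(v − u) (u > 0 toward emitter).
Rearranging, u = v · (f₂ − f₀)/(f₂ + f₀) = 1451 × -49.9/58340.1 ≈ -1.24 m/s.
So the fish school is moving at 1.24 m/s away from the emitter.

1.24 m/s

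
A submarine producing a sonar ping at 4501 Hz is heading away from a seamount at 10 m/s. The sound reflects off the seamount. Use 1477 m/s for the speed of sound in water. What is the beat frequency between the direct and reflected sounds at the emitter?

61 Hz

The seamount receives the sound from a moving source: f₁ = f₀ · v/(v + v_e) = 4501 × 1477/1487 ≈ 4470.7 Hz.
On the return leg the submarine is a moving observer: f₂ = f₁ · (v − v_e)/v = 4470.7 × 1467/1477 ≈ 4440.5 Hz.
Equivalently f₂ = f₀ · (v − v_e)/(v + v_e).
Beat against the emitted tone: |f₂ − f₀| = 2v_e·f₀/(v + v_e) = 2 × 10 × 4501/1487 ≈ 61 Hz.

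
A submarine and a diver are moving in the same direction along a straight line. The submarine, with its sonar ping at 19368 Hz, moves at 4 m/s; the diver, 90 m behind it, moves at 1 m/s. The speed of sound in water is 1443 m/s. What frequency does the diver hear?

The diver is behind, so the submarine is moving away from it while the diver is moving toward the submarine.
With source receding and observer approaching, f' = f · (v + v_o)/(v + v_s).
f' = 19368 × (1443 + 1)/(1443 + 4) = 19368 × 1444/1447 ≈ 19328 Hz.

19328 Hz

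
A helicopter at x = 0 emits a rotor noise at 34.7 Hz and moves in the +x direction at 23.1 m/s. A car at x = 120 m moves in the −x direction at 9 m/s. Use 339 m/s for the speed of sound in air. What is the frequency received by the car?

The observer lies on the +x side, so the source is heading toward the observer and the observer is heading toward the source.
Both move, so f' = f · (v + v_o)/(v − v_s).
f' = 34.7 × (339 + 9)/(339 − 23.1) = 34.7 × 348/315.9 ≈ 38.2 Hz.

38.2 Hz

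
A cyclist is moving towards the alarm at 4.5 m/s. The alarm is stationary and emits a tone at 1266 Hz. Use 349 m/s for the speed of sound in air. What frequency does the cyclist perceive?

1282 Hz

Only the observer moves, toward the source, so f' = f · (v + v_o)/v.
f' = 1266 × (349 + 4.5)/349 = 1266 × 353.5/349 ≈ 1282 Hz.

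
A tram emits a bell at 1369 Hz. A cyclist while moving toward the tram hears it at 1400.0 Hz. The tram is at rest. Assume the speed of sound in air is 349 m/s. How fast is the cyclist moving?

f' = f · (v + v_o)/v ⇒ v_o = v · |f'/f − 1|.
v_o = 349 × |1400.0/1369 − 1| = 349 × 0.02264 ≈ 7.9 m/s.

7.9 m/s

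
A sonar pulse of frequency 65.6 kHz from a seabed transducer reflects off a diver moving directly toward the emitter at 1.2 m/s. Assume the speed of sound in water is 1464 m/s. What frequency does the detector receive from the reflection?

The diver first receives the wave as a moving observer: f₁ = f₀ · (v + u)/v = 65.6 × (1464 + 1.2)/1464 ≈ 65.7 kHz.
On reflection it acts as a source moving toward the stationary detector: f₂ = f₁ · v/(v − u) = 65.7 × 1464/1462.8 ≈ 65.7 kHz.
Equivalently f₂ = f₀ · (v + u)/(v − u).

65.7 kHz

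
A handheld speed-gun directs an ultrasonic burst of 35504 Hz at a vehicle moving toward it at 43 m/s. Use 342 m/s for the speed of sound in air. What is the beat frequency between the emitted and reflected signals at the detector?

At the vehicle (a moving observer), f₁ = f₀ · (v + u)/v = 35504 × 385/342 ≈ 39968 Hz.
On reflection it acts as a source moving toward the stationary detector: f₂ = f₁ · v/(v − u) = 39968 × 342/299 ≈ 45716 Hz.
Beat frequency: |f₂ − f₀| = 2u·f₀/(v − u) = 2 × 43 × 35504/299 ≈ 10212 Hz.

10212 Hz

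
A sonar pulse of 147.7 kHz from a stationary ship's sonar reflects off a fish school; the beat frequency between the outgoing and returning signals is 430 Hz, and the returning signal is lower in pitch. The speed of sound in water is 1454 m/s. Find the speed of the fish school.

2.12 m/s

Double Doppler shift off a moving reflector: f₂ = f₀ · (v + u)/(v − u) (u > 0 toward emitter).
Returning signal is lower, so f₂ = f₀ − Δf = 147700 − 430 = 147270 Hz.
Rearranging, u = v · (f₂ − f₀)/(f₂ + f₀) = 1454 × -430/294970 ≈ -2.12 m/s.
So the fish school is moving at 2.12 m/s away from the emitter.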